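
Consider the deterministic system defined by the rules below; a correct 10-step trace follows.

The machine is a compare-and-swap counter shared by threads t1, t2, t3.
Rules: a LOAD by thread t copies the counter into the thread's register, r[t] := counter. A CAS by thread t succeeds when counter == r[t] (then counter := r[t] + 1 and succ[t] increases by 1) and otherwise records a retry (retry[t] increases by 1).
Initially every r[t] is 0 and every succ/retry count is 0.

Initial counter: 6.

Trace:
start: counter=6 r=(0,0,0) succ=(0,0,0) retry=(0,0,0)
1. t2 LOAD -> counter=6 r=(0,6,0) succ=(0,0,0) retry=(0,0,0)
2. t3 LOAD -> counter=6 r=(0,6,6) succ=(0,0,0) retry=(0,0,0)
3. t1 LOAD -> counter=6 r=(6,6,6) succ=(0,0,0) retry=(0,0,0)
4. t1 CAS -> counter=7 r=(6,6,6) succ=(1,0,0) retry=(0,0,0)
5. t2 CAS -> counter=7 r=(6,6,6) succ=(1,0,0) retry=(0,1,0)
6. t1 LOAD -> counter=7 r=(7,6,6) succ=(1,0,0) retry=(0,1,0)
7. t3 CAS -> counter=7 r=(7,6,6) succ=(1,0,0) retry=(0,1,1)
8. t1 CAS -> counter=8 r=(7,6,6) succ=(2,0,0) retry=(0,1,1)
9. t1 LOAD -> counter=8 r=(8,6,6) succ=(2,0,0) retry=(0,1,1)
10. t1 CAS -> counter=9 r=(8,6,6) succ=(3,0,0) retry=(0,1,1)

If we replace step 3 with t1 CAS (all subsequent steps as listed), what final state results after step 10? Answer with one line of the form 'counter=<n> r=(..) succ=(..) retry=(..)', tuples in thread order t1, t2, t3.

(re-executing from step 3 with the substitution; state before step 3: counter=6 r=(0,6,6) succ=(0,0,0) retry=(0,0,0))
3. t1 CAS -> counter=6 r=(0,6,6) succ=(0,0,0) retry=(1,0,0)
4. t1 CAS -> counter=6 r=(0,6,6) succ=(0,0,0) retry=(2,0,0)
5. t2 CAS -> counter=7 r=(0,6,6) succ=(0,1,0) retry=(2,0,0)
6. t1 LOAD -> counter=7 r=(7,6,6) succ=(0,1,0) retry=(2,0,0)
7. t3 CAS -> counter=7 r=(7,6,6) succ=(0,1,0) retry=(2,0,1)
8. t1 CAS -> counter=8 r=(7,6,6) succ=(1,1,0) retry=(2,0,1)
9. t1 LOAD -> counter=8 r=(8,6,6) succ=(1,1,0) retry=(2,0,1)
10. t1 CAS -> counter=9 r=(8,6,6) succ=(2,1,0) retry=(2,0,1)

counter=9 r=(8,6,6) succ=(2,1,0) retry=(2,0,1)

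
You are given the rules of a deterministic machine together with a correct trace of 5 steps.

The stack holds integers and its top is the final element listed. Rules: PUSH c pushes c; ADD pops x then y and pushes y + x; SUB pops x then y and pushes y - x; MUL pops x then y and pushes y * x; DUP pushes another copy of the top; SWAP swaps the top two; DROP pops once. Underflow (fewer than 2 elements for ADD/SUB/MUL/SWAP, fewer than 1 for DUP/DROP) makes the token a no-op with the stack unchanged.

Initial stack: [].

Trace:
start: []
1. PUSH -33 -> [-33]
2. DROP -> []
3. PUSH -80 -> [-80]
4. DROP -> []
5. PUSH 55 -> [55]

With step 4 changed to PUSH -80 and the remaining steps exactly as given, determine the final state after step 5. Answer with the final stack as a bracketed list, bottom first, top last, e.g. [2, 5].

(re-executing from step 4 with the substitution; state before step 4: [-80])
4. PUSH -80 -> [-80, -80]
5. PUSH 55 -> [-80, -80, 55]

[-80, -80, 55]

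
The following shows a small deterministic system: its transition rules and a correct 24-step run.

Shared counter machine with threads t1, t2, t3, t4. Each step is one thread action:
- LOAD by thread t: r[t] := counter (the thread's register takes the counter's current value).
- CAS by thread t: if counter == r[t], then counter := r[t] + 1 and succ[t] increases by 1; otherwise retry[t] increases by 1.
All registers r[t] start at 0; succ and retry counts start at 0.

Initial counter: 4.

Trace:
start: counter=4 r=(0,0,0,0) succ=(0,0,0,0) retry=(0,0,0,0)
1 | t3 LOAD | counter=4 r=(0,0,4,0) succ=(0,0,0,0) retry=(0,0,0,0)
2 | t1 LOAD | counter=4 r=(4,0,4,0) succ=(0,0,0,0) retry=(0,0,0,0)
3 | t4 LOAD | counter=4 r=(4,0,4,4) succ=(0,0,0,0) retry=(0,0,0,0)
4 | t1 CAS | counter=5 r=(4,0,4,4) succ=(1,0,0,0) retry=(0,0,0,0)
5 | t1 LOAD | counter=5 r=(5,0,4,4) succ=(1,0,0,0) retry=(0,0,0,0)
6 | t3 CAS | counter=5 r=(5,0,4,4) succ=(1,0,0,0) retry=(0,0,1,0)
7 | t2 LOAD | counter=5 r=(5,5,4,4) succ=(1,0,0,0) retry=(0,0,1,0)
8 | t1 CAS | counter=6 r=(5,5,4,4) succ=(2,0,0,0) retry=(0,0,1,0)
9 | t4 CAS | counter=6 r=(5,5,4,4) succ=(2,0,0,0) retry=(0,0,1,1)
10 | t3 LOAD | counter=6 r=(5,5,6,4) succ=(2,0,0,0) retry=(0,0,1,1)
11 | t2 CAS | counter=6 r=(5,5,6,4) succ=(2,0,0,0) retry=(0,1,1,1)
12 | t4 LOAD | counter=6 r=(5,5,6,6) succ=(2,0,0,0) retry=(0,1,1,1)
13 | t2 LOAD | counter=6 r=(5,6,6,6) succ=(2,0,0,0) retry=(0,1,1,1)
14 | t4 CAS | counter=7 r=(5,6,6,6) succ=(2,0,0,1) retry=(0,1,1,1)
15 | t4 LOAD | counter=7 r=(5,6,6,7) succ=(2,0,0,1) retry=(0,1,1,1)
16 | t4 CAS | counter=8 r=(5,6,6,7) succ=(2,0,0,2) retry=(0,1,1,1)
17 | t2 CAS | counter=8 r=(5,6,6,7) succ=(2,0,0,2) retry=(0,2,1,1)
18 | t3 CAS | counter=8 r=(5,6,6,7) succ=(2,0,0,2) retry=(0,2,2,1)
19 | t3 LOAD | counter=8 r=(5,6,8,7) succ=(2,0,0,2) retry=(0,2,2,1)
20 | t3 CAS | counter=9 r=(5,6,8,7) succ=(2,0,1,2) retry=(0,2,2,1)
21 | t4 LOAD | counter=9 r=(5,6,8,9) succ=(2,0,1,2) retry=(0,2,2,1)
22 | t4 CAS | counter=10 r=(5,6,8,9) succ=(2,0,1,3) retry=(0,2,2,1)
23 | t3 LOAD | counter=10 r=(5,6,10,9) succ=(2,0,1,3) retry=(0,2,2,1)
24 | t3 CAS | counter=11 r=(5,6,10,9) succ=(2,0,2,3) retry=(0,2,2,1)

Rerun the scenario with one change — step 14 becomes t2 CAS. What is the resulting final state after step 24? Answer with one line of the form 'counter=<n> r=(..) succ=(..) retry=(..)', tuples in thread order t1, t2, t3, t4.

counter=11 r=(5,6,10,9) succ=(2,1,2,2) retry=(0,2,2,1)

(re-executing from step 14 with the substitution; state before step 14: counter=6 r=(5,6,6,6) succ=(2,0,0,0) retry=(0,1,1,1))
14 | t2 CAS | counter=7 r=(5,6,6,6) succ=(2,1,0,0) retry=(0,1,1,1)
15 | t4 LOAD | counter=7 r=(5,6,6,7) succ=(2,1,0,0) retry=(0,1,1,1)
16 | t4 CAS | counter=8 r=(5,6,6,7) succ=(2,1,0,1) retry=(0,1,1,1)
17 | t2 CAS | counter=8 r=(5,6,6,7) succ=(2,1,0,1) retry=(0,2,1,1)
18 | t3 CAS | counter=8 r=(5,6,6,7) succ=(2,1,0,1) retry=(0,2,2,1)
19 | t3 LOAD | counter=8 r=(5,6,8,7) succ=(2,1,0,1) retry=(0,2,2,1)
20 | t3 CAS | counter=9 r=(5,6,8,7) succ=(2,1,1,1) retry=(0,2,2,1)
21 | t4 LOAD | counter=9 r=(5,6,8,9) succ=(2,1,1,1) retry=(0,2,2,1)
22 | t4 CAS | counter=10 r=(5,6,8,9) succ=(2,1,1,2) retry=(0,2,2,1)
23 | t3 LOAD | counter=10 r=(5,6,10,9) succ=(2,1,1,2) retry=(0,2,2,1)
24 | t3 CAS | counter=11 r=(5,6,10,9) succ=(2,1,2,2) retry=(0,2,2,1)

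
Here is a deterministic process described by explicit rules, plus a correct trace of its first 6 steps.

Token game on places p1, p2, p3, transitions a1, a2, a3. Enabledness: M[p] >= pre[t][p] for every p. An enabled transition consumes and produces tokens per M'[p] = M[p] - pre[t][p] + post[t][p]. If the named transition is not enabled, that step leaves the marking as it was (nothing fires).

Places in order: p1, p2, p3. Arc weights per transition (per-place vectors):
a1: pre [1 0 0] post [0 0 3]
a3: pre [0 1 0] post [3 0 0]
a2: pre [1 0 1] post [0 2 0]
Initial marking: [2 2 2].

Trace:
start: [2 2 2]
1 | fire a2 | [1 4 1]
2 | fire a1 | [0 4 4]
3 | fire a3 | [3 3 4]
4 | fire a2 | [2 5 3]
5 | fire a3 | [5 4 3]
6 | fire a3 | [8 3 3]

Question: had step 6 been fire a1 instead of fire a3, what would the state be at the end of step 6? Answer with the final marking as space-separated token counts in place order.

4 4 6

(re-executing from step 6 with the substitution; state before step 6: [5 4 3])
6 | fire a1 | [4 4 6]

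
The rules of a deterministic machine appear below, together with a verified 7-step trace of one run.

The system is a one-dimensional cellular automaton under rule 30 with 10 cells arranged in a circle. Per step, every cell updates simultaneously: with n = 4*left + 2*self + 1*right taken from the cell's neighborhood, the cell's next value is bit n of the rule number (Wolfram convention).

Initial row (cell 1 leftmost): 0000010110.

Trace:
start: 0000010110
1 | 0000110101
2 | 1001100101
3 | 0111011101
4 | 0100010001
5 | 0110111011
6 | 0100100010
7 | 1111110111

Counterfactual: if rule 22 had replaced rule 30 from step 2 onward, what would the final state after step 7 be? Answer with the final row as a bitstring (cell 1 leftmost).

0111011100

(re-executing steps 2..7 under rule 22; state before step 2: 0000110101)
2 | 1001000101
3 | 0111101100
4 | 1000000010
5 | 1100000110
6 | 0010001000
7 | 0111011100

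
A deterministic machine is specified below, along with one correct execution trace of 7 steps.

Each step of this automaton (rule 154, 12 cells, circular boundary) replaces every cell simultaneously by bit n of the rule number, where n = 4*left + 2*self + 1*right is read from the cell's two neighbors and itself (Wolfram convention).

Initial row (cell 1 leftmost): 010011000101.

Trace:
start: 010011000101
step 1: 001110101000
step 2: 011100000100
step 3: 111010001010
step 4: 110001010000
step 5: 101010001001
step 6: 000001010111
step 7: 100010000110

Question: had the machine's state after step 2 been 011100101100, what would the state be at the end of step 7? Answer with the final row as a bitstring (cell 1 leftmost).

state after step 2 := 011100101100
step 3: 111011001010
step 4: 110010110000
step 5: 101100101001
step 6: 001011000111
step 7: 110010101110

110010101110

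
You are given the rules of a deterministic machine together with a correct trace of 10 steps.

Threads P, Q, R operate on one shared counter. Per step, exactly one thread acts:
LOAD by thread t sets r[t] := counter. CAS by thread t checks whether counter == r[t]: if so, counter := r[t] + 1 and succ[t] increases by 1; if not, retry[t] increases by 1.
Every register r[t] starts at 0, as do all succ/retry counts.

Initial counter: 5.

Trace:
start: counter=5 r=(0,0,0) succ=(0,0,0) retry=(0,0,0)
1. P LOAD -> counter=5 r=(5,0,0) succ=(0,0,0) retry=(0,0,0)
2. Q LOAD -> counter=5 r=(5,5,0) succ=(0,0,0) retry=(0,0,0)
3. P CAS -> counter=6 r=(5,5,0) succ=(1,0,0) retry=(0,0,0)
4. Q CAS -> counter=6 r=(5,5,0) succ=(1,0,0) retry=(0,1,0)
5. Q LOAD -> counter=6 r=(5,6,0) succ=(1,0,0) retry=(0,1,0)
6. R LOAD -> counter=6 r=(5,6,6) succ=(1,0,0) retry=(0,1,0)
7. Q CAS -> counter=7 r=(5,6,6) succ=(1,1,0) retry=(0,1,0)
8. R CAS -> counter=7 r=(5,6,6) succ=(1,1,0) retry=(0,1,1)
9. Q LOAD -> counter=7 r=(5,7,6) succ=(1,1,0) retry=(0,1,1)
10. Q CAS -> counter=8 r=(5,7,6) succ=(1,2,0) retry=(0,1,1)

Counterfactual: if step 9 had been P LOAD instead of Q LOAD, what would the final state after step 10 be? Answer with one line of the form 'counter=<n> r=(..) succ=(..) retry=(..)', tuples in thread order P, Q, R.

counter=7 r=(7,6,6) succ=(1,1,0) retry=(0,2,1)

(re-executing from step 9 with the substitution; state before step 9: counter=7 r=(5,6,6) succ=(1,1,0) retry=(0,1,1))
9. P LOAD -> counter=7 r=(7,6,6) succ=(1,1,0) retry=(0,1,1)
10. Q CAS -> counter=7 r=(7,6,6) succ=(1,1,0) retry=(0,2,1)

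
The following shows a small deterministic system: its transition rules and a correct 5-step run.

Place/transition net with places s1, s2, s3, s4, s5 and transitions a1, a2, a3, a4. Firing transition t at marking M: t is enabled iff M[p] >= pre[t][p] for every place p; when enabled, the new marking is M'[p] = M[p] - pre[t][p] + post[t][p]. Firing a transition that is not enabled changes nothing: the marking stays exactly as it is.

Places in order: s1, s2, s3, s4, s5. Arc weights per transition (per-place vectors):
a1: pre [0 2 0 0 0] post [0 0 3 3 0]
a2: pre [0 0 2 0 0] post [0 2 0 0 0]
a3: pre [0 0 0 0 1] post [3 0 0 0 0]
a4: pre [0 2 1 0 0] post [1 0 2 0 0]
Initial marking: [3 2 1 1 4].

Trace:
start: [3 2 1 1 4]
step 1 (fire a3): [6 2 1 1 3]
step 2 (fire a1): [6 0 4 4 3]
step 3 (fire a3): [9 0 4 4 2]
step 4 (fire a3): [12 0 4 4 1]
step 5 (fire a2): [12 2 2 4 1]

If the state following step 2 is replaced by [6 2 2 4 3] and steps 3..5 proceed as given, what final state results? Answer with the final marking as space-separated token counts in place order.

state after step 2 := [6 2 2 4 3]
step 3 (fire a3): [9 2 2 4 2]
step 4 (fire a3): [12 2 2 4 1]
step 5 (fire a2): [12 4 0 4 1]

12 4 0 4 1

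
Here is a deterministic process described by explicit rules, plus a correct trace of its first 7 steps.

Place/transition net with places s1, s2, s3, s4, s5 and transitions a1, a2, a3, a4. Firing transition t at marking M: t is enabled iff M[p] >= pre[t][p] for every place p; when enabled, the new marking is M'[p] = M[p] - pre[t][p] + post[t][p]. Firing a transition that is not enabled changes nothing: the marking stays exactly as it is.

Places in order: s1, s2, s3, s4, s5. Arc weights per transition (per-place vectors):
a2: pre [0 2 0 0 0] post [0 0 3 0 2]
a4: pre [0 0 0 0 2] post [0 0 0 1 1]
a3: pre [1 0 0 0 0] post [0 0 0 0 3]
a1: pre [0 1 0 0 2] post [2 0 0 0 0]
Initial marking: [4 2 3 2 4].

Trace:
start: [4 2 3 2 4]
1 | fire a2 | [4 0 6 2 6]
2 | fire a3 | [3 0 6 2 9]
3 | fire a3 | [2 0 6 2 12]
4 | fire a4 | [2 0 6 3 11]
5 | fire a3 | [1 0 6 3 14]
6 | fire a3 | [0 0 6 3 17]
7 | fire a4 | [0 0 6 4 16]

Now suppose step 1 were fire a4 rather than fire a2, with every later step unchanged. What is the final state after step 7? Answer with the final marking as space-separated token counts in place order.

0 2 3 5 13

(re-executing from step 1 with the substitution; state before step 1: [4 2 3 2 4])
1 | fire a4 | [4 2 3 3 3]
2 | fire a3 | [3 2 3 3 6]
3 | fire a3 | [2 2 3 3 9]
4 | fire a4 | [2 2 3 4 8]
5 | fire a3 | [1 2 3 4 11]
6 | fire a3 | [0 2 3 4 14]
7 | fire a4 | [0 2 3 5 13]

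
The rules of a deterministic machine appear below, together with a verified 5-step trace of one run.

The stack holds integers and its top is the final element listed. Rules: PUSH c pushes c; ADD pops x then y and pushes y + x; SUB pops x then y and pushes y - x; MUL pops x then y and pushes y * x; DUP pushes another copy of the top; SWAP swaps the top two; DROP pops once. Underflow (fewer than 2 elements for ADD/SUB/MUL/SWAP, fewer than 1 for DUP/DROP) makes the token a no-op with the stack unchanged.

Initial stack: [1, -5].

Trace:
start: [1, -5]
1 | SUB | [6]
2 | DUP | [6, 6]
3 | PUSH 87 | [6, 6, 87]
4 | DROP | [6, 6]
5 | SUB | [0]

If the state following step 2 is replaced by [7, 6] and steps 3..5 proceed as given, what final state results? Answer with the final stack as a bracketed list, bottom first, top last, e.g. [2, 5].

state after step 2 := [7, 6]
3 | PUSH 87 | [7, 6, 87]
4 | DROP | [7, 6]
5 | SUB | [1]

[1]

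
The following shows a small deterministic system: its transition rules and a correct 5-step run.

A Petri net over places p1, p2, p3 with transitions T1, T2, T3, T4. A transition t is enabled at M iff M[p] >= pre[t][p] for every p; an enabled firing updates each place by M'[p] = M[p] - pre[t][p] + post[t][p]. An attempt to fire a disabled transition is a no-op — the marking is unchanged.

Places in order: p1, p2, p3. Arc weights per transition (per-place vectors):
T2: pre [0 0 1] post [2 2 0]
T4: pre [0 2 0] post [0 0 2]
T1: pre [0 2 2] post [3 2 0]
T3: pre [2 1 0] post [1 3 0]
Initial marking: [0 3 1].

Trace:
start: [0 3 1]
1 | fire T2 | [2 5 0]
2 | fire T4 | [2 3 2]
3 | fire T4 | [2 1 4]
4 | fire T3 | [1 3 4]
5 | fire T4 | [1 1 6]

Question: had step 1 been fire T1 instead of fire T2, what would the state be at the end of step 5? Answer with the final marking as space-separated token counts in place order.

(re-executing from step 1 with the substitution; state before step 1: [0 3 1])
1 | fire T1 | [0 3 1]
2 | fire T4 | [0 1 3]
3 | fire T4 | [0 1 3]
4 | fire T3 | [0 1 3]
5 | fire T4 | [0 1 3]

0 1 3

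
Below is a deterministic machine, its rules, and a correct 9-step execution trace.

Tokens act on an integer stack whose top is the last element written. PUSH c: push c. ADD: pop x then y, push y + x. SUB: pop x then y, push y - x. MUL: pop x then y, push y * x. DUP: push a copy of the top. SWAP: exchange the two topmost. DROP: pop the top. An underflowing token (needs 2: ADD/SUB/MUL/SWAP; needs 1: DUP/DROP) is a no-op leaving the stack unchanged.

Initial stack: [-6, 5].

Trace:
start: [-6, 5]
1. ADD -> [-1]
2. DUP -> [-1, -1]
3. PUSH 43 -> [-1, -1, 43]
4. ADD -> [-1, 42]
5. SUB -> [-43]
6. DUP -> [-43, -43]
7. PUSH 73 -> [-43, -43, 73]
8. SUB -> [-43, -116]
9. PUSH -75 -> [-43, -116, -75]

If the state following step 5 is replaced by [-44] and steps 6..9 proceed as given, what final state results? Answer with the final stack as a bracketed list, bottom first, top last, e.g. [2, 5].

state after step 5 := [-44]
6. DUP -> [-44, -44]
7. PUSH 73 -> [-44, -44, 73]
8. SUB -> [-44, -117]
9. PUSH -75 -> [-44, -117, -75]

[-44, -117, -75]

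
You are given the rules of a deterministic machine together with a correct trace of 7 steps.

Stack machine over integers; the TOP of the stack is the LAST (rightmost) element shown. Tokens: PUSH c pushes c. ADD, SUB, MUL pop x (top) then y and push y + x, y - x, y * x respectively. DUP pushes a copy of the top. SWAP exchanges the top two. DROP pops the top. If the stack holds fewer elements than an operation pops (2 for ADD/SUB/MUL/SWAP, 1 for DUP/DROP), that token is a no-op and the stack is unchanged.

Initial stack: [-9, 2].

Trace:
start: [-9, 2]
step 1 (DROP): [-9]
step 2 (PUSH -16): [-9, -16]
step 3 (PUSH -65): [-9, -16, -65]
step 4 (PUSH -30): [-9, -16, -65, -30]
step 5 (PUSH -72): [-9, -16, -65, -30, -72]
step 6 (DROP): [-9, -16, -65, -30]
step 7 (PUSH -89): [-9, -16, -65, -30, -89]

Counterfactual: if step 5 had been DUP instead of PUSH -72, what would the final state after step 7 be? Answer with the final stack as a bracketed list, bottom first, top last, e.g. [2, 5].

[-9, -16, -65, -30, -89]

(re-executing from step 5 with the substitution; state before step 5: [-9, -16, -65, -30])
step 5 (DUP): [-9, -16, -65, -30, -30]
step 6 (DROP): [-9, -16, -65, -30]
step 7 (PUSH -89): [-9, -16, -65, -30, -89]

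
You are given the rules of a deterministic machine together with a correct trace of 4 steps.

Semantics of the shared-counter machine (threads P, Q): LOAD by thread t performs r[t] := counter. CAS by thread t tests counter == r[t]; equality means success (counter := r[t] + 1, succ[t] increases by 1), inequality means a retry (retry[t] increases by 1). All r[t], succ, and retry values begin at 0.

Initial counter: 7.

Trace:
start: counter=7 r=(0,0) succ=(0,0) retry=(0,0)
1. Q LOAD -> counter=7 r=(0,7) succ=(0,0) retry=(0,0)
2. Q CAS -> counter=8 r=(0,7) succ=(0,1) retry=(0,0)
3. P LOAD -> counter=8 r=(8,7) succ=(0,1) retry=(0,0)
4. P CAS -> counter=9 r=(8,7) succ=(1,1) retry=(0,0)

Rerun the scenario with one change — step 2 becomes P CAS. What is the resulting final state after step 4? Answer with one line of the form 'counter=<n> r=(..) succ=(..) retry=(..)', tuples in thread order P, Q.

counter=8 r=(7,7) succ=(1,0) retry=(1,0)

(re-executing from step 2 with the substitution; state before step 2: counter=7 r=(0,7) succ=(0,0) retry=(0,0))
2. P CAS -> counter=7 r=(0,7) succ=(0,0) retry=(1,0)
3. P LOAD -> counter=7 r=(7,7) succ=(0,0) retry=(1,0)
4. P CAS -> counter=8 r=(7,7) succ=(1,0) retry=(1,0)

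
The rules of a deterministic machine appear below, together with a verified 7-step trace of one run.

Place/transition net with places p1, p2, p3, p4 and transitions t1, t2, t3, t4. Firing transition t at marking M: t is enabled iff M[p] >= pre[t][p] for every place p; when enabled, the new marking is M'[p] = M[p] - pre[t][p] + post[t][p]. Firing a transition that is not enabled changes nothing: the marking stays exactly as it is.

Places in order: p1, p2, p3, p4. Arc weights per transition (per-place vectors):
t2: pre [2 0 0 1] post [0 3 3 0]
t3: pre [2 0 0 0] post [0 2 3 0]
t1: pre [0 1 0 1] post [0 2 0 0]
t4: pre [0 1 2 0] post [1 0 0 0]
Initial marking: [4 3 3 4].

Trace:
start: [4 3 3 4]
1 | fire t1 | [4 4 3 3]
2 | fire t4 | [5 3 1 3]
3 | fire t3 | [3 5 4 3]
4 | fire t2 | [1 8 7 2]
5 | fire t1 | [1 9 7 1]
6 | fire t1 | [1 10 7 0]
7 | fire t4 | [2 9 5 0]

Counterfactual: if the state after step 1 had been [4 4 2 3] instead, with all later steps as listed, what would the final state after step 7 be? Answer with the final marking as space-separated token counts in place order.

state after step 1 := [4 4 2 3]
2 | fire t4 | [5 3 0 3]
3 | fire t3 | [3 5 3 3]
4 | fire t2 | [1 8 6 2]
5 | fire t1 | [1 9 6 1]
6 | fire t1 | [1 10 6 0]
7 | fire t4 | [2 9 4 0]

2 9 4 0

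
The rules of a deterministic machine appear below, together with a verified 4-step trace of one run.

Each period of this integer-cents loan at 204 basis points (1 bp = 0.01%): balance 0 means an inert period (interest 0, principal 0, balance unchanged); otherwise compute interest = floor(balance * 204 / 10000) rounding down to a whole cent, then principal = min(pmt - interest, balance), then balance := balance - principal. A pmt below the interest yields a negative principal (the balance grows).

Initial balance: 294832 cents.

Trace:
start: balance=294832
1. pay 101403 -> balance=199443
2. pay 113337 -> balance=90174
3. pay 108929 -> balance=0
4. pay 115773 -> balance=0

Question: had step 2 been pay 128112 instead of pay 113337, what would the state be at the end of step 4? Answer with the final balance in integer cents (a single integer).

0

(re-executing from step 2 with the substitution; state before step 2: balance=199443)
2. pay 128112 -> balance=75399
3. pay 108929 -> balance=0
4. pay 115773 -> balance=0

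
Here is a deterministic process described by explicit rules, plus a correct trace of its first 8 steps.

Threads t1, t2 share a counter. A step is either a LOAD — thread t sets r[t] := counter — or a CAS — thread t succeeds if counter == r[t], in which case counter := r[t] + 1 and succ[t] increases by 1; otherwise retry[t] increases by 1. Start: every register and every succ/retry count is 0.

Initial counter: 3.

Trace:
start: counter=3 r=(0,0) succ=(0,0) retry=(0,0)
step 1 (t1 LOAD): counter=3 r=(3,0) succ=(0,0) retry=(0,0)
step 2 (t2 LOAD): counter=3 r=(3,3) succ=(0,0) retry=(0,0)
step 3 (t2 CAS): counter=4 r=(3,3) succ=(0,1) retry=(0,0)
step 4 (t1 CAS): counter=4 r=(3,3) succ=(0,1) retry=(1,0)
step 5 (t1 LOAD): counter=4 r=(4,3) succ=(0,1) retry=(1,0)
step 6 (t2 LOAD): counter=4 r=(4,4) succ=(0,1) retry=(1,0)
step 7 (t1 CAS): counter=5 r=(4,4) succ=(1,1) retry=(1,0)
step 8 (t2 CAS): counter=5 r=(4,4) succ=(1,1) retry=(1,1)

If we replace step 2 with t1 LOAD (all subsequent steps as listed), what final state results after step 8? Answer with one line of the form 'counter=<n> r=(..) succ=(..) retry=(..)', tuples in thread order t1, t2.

counter=5 r=(4,4) succ=(2,0) retry=(0,2)

(re-executing from step 2 with the substitution; state before step 2: counter=3 r=(3,0) succ=(0,0) retry=(0,0))
step 2 (t1 LOAD): counter=3 r=(3,0) succ=(0,0) retry=(0,0)
step 3 (t2 CAS): counter=3 r=(3,0) succ=(0,0) retry=(0,1)
step 4 (t1 CAS): counter=4 r=(3,0) succ=(1,0) retry=(0,1)
step 5 (t1 LOAD): counter=4 r=(4,0) succ=(1,0) retry=(0,1)
step 6 (t2 LOAD): counter=4 r=(4,4) succ=(1,0) retry=(0,1)
step 7 (t1 CAS): counter=5 r=(4,4) succ=(2,0) retry=(0,1)
step 8 (t2 CAS): counter=5 r=(4,4) succ=(2,0) retry=(0,2)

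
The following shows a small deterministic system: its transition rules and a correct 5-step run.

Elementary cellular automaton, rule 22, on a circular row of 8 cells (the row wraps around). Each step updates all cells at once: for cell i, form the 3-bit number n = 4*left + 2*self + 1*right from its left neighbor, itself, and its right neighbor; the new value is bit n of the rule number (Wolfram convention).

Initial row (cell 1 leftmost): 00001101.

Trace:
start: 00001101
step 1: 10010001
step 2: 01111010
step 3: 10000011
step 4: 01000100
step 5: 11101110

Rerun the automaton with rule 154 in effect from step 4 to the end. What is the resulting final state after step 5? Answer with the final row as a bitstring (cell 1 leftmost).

00101110

(re-executing steps 4..5 under rule 154; state before step 4: 10000011)
step 4: 01000111
step 5: 00101110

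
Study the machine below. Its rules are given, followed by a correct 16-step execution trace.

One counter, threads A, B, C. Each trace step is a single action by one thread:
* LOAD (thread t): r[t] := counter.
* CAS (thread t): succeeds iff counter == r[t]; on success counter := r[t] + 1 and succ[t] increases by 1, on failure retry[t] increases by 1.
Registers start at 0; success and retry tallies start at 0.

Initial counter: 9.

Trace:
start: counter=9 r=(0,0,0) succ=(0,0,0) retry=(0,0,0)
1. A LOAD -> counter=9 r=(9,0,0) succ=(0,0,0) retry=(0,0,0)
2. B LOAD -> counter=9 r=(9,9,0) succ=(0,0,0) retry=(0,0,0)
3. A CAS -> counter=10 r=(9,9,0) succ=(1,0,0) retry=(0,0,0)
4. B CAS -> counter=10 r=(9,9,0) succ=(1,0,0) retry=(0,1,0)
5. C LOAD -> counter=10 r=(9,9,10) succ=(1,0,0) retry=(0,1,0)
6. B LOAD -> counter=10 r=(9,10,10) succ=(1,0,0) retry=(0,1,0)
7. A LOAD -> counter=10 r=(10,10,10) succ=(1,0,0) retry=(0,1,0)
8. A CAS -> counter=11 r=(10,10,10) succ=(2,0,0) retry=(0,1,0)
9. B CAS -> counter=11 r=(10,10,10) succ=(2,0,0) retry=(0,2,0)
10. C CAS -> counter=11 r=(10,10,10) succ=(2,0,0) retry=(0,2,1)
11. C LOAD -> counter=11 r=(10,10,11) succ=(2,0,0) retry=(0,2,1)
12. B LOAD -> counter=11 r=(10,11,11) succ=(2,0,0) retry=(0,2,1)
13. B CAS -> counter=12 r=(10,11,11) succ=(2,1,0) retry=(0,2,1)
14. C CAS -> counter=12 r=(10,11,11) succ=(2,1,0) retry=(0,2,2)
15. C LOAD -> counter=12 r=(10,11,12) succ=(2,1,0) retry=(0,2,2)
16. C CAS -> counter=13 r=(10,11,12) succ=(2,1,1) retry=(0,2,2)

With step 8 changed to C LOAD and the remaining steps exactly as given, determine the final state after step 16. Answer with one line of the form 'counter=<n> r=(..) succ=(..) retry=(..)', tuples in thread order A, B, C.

counter=13 r=(10,11,12) succ=(1,2,1) retry=(0,1,2)

(re-executing from step 8 with the substitution; state before step 8: counter=10 r=(10,10,10) succ=(1,0,0) retry=(0,1,0))
8. C LOAD -> counter=10 r=(10,10,10) succ=(1,0,0) retry=(0,1,0)
9. B CAS -> counter=11 r=(10,10,10) succ=(1,1,0) retry=(0,1,0)
10. C CAS -> counter=11 r=(10,10,10) succ=(1,1,0) retry=(0,1,1)
11. C LOAD -> counter=11 r=(10,10,11) succ=(1,1,0) retry=(0,1,1)
12. B LOAD -> counter=11 r=(10,11,11) succ=(1,1,0) retry=(0,1,1)
13. B CAS -> counter=12 r=(10,11,11) succ=(1,2,0) retry=(0,1,1)
14. C CAS -> counter=12 r=(10,11,11) succ=(1,2,0) retry=(0,1,2)
15. C LOAD -> counter=12 r=(10,11,12) succ=(1,2,0) retry=(0,1,2)
16. C CAS -> counter=13 r=(10,11,12) succ=(1,2,1) retry=(0,1,2)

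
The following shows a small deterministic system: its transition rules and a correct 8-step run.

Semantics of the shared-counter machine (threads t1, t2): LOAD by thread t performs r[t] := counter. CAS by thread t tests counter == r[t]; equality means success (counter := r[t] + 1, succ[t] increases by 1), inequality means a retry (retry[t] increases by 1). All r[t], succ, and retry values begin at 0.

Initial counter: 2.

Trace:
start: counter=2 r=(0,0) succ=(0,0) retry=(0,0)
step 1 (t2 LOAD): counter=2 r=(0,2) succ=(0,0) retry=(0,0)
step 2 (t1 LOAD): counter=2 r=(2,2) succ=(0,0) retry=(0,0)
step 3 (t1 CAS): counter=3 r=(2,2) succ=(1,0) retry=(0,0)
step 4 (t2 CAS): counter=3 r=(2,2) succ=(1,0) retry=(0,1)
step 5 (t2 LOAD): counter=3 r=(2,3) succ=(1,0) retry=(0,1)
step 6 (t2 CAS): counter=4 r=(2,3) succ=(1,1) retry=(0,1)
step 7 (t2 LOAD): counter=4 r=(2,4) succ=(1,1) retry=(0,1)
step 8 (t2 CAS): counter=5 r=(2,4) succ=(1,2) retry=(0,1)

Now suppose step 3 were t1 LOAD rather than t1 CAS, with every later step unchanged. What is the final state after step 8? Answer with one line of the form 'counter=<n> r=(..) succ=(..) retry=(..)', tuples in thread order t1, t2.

counter=5 r=(2,4) succ=(0,3) retry=(0,0)

(re-executing from step 3 with the substitution; state before step 3: counter=2 r=(2,2) succ=(0,0) retry=(0,0))
step 3 (t1 LOAD): counter=2 r=(2,2) succ=(0,0) retry=(0,0)
step 4 (t2 CAS): counter=3 r=(2,2) succ=(0,1) retry=(0,0)
step 5 (t2 LOAD): counter=3 r=(2,3) succ=(0,1) retry=(0,0)
step 6 (t2 CAS): counter=4 r=(2,3) succ=(0,2) retry=(0,0)
step 7 (t2 LOAD): counter=4 r=(2,4) succ=(0,2) retry=(0,0)
step 8 (t2 CAS): counter=5 r=(2,4) succ=(0,3) retry=(0,0)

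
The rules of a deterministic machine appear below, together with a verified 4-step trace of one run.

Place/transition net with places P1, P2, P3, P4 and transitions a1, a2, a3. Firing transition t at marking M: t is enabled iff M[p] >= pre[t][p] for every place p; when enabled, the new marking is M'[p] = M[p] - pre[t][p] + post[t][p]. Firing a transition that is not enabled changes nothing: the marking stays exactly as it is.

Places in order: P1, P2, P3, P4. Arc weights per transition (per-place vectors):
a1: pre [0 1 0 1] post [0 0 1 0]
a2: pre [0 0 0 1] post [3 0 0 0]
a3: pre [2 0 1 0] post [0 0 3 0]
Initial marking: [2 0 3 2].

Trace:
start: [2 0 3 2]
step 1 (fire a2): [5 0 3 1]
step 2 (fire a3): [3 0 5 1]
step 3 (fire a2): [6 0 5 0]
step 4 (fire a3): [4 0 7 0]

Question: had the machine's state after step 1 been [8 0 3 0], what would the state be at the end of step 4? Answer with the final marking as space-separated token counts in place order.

4 0 7 0

state after step 1 := [8 0 3 0]
step 2 (fire a3): [6 0 5 0]
step 3 (fire a2): [6 0 5 0]
step 4 (fire a3): [4 0 7 0]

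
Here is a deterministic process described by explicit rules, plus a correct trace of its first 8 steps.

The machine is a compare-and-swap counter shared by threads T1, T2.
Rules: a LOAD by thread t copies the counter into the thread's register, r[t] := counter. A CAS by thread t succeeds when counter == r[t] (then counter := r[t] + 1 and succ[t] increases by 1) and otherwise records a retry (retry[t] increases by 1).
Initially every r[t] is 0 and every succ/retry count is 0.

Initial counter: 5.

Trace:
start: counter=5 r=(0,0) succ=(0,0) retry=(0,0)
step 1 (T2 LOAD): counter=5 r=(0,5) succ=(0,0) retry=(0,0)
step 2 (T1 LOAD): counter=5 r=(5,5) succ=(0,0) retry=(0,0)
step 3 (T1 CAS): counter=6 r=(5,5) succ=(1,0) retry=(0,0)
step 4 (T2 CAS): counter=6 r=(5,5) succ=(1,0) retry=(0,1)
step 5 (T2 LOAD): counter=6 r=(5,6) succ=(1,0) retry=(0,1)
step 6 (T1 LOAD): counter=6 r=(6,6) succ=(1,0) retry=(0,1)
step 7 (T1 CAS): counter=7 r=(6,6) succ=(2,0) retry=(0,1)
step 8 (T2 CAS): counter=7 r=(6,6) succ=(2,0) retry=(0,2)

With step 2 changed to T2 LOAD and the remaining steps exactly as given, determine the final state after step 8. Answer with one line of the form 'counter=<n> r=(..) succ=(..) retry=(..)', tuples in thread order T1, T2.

counter=7 r=(6,6) succ=(1,1) retry=(1,1)

(re-executing from step 2 with the substitution; state before step 2: counter=5 r=(0,5) succ=(0,0) retry=(0,0))
step 2 (T2 LOAD): counter=5 r=(0,5) succ=(0,0) retry=(0,0)
step 3 (T1 CAS): counter=5 r=(0,5) succ=(0,0) retry=(1,0)
step 4 (T2 CAS): counter=6 r=(0,5) succ=(0,1) retry=(1,0)
step 5 (T2 LOAD): counter=6 r=(0,6) succ=(0,1) retry=(1,0)
step 6 (T1 LOAD): counter=6 r=(6,6) succ=(0,1) retry=(1,0)
step 7 (T1 CAS): counter=7 r=(6,6) succ=(1,1) retry=(1,0)
step 8 (T2 CAS): counter=7 r=(6,6) succ=(1,1) retry=(1,1)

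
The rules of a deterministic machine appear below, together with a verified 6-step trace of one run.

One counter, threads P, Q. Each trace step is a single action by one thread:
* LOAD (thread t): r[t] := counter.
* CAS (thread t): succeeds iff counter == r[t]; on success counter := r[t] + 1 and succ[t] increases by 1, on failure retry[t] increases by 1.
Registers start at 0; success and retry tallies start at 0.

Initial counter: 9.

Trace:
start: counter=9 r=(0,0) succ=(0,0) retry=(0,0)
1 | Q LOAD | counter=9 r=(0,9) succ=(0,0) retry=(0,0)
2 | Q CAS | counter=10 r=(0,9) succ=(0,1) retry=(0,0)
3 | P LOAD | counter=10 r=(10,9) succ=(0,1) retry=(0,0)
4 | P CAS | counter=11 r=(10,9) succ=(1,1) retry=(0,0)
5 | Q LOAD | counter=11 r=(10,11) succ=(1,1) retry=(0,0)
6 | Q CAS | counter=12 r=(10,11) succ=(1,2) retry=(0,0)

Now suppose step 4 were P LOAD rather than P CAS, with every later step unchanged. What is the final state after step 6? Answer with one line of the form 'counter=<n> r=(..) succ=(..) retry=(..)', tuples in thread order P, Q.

(re-executing from step 4 with the substitution; state before step 4: counter=10 r=(10,9) succ=(0,1) retry=(0,0))
4 | P LOAD | counter=10 r=(10,9) succ=(0,1) retry=(0,0)
5 | Q LOAD | counter=10 r=(10,10) succ=(0,1) retry=(0,0)
6 | Q CAS | counter=11 r=(10,10) succ=(0,2) retry=(0,0)

counter=11 r=(10,10) succ=(0,2) retry=(0,0)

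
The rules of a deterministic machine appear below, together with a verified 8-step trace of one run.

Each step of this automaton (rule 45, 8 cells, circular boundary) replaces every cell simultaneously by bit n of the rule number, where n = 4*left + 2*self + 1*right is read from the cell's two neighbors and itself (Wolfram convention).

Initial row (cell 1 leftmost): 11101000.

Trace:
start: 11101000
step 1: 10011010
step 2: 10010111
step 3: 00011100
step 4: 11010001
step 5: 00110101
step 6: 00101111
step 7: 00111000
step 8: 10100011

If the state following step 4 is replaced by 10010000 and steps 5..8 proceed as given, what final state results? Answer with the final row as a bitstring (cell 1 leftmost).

state after step 4 := 10010000
step 5: 10010110
step 6: 10011101
step 7: 00010011
step 8: 01010010

01010010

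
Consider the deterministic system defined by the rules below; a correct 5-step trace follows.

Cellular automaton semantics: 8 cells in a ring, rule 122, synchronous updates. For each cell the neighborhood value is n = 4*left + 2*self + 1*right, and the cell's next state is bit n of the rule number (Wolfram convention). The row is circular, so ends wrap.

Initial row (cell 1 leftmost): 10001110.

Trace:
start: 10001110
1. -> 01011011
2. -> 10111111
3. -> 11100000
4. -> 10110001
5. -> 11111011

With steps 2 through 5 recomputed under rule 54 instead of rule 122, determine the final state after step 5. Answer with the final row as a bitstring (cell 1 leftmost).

(re-executing steps 2..5 under rule 54; state before step 2: 01011011)
2. -> 11100100
3. -> 00011111
4. -> 10100000
5. -> 11110001

11110001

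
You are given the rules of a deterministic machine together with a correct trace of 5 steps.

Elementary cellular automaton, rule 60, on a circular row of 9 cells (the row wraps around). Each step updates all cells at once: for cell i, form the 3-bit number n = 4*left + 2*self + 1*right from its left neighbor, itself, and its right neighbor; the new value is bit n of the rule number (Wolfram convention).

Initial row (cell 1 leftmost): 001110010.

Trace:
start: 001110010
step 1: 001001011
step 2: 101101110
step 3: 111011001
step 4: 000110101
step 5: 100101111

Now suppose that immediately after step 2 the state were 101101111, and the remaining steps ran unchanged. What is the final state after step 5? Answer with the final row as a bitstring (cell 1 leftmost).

011101110

state after step 2 := 101101111
step 3: 011011000
step 4: 010110100
step 5: 011101110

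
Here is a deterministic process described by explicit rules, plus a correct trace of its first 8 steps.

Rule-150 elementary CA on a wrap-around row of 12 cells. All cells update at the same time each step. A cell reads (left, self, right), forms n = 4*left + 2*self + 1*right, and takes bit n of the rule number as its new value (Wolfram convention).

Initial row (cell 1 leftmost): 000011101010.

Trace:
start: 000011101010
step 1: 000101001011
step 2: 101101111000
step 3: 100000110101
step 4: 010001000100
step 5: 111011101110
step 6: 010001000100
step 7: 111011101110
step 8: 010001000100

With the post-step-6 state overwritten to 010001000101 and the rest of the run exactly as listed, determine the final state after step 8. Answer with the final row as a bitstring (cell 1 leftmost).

000001000001

state after step 6 := 010001000101
step 7: 011011101101
step 8: 000001000001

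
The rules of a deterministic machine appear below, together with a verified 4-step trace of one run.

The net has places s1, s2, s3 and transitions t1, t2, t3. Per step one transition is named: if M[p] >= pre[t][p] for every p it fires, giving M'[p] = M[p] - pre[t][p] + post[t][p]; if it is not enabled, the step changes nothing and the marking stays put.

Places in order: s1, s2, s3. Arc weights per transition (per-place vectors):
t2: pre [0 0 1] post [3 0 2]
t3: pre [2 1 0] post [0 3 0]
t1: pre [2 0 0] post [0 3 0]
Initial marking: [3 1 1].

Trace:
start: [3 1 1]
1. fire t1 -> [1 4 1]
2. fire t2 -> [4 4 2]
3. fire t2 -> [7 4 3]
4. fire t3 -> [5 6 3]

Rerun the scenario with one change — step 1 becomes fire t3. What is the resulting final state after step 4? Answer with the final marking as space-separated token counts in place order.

(re-executing from step 1 with the substitution; state before step 1: [3 1 1])
1. fire t3 -> [1 3 1]
2. fire t2 -> [4 3 2]
3. fire t2 -> [7 3 3]
4. fire t3 -> [5 5 3]

5 5 3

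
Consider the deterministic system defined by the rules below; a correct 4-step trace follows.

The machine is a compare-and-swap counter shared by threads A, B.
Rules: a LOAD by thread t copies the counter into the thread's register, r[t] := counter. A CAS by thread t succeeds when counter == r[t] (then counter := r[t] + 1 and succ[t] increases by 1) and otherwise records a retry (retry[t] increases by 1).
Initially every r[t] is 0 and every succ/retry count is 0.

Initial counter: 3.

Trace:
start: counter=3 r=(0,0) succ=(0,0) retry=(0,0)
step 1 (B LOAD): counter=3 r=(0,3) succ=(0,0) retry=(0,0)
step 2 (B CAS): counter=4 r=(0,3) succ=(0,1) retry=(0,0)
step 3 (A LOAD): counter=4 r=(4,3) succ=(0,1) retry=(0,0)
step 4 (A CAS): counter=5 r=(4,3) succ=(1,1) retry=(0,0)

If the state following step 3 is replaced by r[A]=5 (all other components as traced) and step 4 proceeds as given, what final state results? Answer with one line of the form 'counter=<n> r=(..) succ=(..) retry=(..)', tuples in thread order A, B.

state after step 3 := counter=4 r=(5,3) succ=(0,1) retry=(0,0)
step 4 (A CAS): counter=4 r=(5,3) succ=(0,1) retry=(1,0)

counter=4 r=(5,3) succ=(0,1) retry=(1,0)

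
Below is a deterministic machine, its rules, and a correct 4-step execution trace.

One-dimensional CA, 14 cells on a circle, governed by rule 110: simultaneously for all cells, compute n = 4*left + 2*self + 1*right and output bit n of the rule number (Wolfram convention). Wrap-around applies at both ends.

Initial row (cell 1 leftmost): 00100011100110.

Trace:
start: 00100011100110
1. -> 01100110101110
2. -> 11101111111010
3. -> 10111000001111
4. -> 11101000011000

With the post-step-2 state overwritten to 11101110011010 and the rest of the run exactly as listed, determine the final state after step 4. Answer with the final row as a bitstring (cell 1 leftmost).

state after step 2 := 11101110011010
3. -> 10111010111111
4. -> 11101111100000

11101111100000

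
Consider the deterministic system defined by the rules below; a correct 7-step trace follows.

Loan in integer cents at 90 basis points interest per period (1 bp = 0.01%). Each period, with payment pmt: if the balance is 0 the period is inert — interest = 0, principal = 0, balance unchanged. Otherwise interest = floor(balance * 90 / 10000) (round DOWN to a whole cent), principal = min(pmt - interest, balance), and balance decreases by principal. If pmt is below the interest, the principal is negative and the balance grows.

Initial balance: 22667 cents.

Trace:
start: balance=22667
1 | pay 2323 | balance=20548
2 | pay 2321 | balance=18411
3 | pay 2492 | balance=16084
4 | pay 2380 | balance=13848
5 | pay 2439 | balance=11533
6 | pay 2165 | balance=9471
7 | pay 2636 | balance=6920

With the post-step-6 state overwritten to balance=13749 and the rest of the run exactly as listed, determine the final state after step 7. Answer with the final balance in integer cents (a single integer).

state after step 6 := balance=13749
7 | pay 2636 | balance=11236

11236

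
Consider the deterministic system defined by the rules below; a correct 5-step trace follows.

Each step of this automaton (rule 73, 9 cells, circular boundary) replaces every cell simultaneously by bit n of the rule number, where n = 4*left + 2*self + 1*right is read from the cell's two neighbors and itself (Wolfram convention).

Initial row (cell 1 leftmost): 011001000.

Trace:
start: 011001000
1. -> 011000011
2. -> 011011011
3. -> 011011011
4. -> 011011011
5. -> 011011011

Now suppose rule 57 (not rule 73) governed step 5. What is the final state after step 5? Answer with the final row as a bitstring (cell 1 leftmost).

(re-executing step 5 under rule 57; state before step 5: 011011011)
5. -> 110110110

110110110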